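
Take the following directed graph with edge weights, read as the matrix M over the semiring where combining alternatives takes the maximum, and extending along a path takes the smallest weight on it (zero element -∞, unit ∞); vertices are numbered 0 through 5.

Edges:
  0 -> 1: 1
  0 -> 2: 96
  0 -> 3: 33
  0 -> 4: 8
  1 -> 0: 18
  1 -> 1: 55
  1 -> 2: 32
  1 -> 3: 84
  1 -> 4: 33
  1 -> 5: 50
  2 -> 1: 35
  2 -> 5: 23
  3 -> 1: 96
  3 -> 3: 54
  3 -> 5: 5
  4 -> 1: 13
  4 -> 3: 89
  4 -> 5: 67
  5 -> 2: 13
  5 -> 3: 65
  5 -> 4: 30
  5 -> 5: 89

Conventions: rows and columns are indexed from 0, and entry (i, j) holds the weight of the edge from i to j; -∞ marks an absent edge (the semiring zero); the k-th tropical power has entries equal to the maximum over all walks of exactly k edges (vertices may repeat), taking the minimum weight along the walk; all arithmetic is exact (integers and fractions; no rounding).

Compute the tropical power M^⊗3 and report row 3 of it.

M^⊗2:
  [1, 35, 1, 33, 1, 23]
  [18, 84, 32, 55, 33, 50]
  [18, 35, 32, 35, 33, 35]
  [18, 55, 32, 84, 33, 50]
  [13, 89, 13, 65, 30, 67]
  [-∞, 65, 13, 65, 30, 89]
M^⊗3:
  [18, 35, 32, 35, 33, 35]
  [18, 55, 32, 84, 33, 50]
  [18, 35, 32, 35, 33, 35]
  [18, 84, 32, 55, 33, 50]
  [18, 65, 32, 84, 33, 67]
  [18, 65, 32, 65, 33, 89]
Answer: row 3 of M^⊗3 = [18, 84, 32, 55, 33, 50]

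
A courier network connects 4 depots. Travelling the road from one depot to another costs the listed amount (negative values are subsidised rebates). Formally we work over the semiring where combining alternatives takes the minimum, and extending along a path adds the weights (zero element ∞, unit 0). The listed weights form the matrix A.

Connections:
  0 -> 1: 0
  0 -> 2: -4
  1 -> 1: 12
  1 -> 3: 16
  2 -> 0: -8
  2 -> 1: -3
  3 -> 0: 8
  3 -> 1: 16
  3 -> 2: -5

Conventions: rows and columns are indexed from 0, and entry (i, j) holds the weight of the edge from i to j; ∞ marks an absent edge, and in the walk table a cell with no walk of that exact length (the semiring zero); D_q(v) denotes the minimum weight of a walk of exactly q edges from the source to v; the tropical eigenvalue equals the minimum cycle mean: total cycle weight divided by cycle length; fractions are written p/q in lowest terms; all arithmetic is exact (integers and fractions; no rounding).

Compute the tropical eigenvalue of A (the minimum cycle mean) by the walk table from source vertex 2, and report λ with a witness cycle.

q=0: [∞, ∞, 0, ∞]
q=1: [-8, -3, ∞, ∞]
q=2: [∞, -8, -12, 13]
q=3: [-20, -15, 8, 8]
q=4: [0, -20, -24, 1]
Optimal cycle mean attained by: cycle 0->2->0, total (-4) + (-8), length 2.
Answer: λ = -6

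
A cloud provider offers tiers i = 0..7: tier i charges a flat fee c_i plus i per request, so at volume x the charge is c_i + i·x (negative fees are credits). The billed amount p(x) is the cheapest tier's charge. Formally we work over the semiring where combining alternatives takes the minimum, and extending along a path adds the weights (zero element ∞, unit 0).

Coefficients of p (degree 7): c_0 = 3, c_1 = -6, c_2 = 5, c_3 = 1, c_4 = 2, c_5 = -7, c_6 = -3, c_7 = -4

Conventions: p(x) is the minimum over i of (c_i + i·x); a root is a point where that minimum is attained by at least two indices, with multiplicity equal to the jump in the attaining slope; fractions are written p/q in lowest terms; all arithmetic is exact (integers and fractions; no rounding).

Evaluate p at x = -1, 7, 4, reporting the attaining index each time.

p(-1) = min(3+0·(-1)=3, -6+1·(-1)=-7, 5+2·(-1)=3, 1+3·(-1)=-2, 2+4·(-1)=-2, -7+5·(-1)=-12, -3+6·(-1)=-9, -4+7·(-1)=-11) = -12 (attained by i=5)
p(7) = min(3+0·7=3, -6+1·7=1, 5+2·7=19, 1+3·7=22, 2+4·7=30, -7+5·7=28, -3+6·7=39, -4+7·7=45) = 1 (attained by i=1)
p(4) = min(3+0·4=3, -6+1·4=-2, 5+2·4=13, 1+3·4=13, 2+4·4=18, -7+5·4=13, -3+6·4=21, -4+7·4=24) = -2 (attained by i=1)
Answer: p(-1) = -12; p(7) = 1; p(4) = -2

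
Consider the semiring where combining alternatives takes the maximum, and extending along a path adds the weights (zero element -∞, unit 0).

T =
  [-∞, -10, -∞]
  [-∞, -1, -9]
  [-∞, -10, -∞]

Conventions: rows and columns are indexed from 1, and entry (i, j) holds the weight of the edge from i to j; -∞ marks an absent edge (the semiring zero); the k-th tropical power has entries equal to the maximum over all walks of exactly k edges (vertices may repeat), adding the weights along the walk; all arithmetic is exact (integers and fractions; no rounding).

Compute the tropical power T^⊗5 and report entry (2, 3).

T^⊗2:
  [-∞, -11, -19]
  [-∞, -2, -10]
  [-∞, -11, -19]
T^⊗3:
  [-∞, -12, -20]
  [-∞, -3, -11]
  [-∞, -12, -20]
T^⊗4:
  [-∞, -13, -21]
  [-∞, -4, -12]
  [-∞, -13, -21]
T^⊗5:
  [-∞, -14, -22]
  [-∞, -5, -13]
  [-∞, -14, -22]
Key observation: the optimum is the walk 2->2->2->2->2->3, with weight (-1) + (-1) + (-1) + (-1) + (-9) = -13.
Optimal value attained by: walk 2->2->2->2->2->3.
Answer: (T^⊗5)[2][3] = -13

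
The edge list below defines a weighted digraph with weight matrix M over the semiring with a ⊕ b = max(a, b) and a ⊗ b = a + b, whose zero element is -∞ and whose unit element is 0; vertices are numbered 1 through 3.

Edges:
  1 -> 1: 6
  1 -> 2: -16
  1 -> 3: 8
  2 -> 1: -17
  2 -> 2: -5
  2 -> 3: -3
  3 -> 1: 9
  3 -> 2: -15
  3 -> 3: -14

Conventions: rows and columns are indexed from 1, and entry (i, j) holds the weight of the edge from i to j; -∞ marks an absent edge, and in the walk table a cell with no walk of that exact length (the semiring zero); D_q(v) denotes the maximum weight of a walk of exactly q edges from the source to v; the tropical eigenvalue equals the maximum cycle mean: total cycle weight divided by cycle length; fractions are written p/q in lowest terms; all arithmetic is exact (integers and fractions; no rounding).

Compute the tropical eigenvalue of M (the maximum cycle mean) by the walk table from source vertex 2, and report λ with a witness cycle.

q=0: [-∞, 0, -∞]
q=1: [-17, -5, -3]
q=2: [6, -10, -8]
q=3: [12, -10, 14]
Optimal cycle mean attained by: cycle 1->3->1, total 8 + 9, length 2.
Answer: λ = 17/2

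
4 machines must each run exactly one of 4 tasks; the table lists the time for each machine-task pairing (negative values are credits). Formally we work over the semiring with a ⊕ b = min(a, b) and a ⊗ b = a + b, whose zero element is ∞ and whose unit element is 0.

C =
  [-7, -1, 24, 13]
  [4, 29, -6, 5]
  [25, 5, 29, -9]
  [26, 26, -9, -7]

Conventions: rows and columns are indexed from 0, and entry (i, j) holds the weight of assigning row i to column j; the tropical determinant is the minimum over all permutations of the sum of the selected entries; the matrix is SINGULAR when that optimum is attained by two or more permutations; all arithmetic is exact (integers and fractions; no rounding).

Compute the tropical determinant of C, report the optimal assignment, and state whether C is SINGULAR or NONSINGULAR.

σ = (0, 1, 2, 3): (-7) + 29 + 29 + (-7) = 44
σ = (0, 1, 3, 2): (-7) + 29 + (-9) + (-9) = 4
σ = (0, 2, 1, 3): (-7) + (-6) + 5 + (-7) = -15
σ = (0, 2, 3, 1): (-7) + (-6) + (-9) + 26 = 4
σ = (0, 3, 1, 2): (-7) + 5 + 5 + (-9) = -6
σ = (0, 3, 2, 1): (-7) + 5 + 29 + 26 = 53
σ = (1, 0, 2, 3): (-1) + 4 + 29 + (-7) = 25
σ = (1, 0, 3, 2): (-1) + 4 + (-9) + (-9) = -15
σ = (1, 2, 0, 3): (-1) + (-6) + 25 + (-7) = 11
σ = (1, 2, 3, 0): (-1) + (-6) + (-9) + 26 = 10
σ = (1, 3, 0, 2): (-1) + 5 + 25 + (-9) = 20
σ = (1, 3, 2, 0): (-1) + 5 + 29 + 26 = 59
σ = (2, 0, 1, 3): 24 + 4 + 5 + (-7) = 26
σ = (2, 0, 3, 1): 24 + 4 + (-9) + 26 = 45
σ = (2, 1, 0, 3): 24 + 29 + 25 + (-7) = 71
σ = (2, 1, 3, 0): 24 + 29 + (-9) + 26 = 70
σ = (2, 3, 0, 1): 24 + 5 + 25 + 26 = 80
σ = (2, 3, 1, 0): 24 + 5 + 5 + 26 = 60
σ = (3, 0, 1, 2): 13 + 4 + 5 + (-9) = 13
σ = (3, 0, 2, 1): 13 + 4 + 29 + 26 = 72
σ = (3, 1, 0, 2): 13 + 29 + 25 + (-9) = 58
σ = (3, 1, 2, 0): 13 + 29 + 29 + 26 = 97
σ = (3, 2, 0, 1): 13 + (-6) + 25 + 26 = 58
σ = (3, 2, 1, 0): 13 + (-6) + 5 + 26 = 38
Optimal value attained by: σ = (0, 2, 1, 3).
Answer: det⊕(C) = -15; verdict: SINGULAR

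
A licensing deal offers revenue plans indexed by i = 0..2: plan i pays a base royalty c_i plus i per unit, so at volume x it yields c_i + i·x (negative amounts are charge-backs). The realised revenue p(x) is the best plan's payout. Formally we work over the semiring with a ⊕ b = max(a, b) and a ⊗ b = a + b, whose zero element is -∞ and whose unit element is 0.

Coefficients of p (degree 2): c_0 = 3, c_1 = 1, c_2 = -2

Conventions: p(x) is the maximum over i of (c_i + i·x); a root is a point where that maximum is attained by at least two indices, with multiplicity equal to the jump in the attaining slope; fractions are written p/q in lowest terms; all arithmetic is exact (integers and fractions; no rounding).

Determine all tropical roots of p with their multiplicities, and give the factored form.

hull edge (i=0, c=3) to (i=1, c=1): slope -2, span 1
hull edge (i=1, c=1) to (i=2, c=-2): slope -3, span 1
Factored form: p(x) = -2 ⊗ (x ⊕ 2) ⊗ (x ⊕ 3)
Answer: roots = 2 (mult 1), 3 (mult 1)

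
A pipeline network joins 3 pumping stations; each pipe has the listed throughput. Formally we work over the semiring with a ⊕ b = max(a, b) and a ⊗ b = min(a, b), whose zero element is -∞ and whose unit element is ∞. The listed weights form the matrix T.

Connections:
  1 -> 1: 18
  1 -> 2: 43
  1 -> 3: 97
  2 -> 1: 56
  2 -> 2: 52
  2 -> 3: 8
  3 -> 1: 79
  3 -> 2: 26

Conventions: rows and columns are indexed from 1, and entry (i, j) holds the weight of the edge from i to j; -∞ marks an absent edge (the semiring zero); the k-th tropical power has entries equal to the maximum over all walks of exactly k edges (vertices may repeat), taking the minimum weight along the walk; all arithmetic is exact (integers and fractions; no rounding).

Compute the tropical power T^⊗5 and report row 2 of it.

T^⊗2:
  [79, 43, 18]
  [52, 52, 56]
  [26, 43, 79]
T^⊗3:
  [43, 43, 79]
  [56, 52, 52]
  [79, 43, 26]
T^⊗4:
  [79, 43, 43]
  [52, 52, 56]
  [43, 43, 79]
T^⊗5:
  [43, 43, 79]
  [56, 52, 52]
  [79, 43, 43]
Answer: row 2 of T^⊗5 = [56, 52, 52]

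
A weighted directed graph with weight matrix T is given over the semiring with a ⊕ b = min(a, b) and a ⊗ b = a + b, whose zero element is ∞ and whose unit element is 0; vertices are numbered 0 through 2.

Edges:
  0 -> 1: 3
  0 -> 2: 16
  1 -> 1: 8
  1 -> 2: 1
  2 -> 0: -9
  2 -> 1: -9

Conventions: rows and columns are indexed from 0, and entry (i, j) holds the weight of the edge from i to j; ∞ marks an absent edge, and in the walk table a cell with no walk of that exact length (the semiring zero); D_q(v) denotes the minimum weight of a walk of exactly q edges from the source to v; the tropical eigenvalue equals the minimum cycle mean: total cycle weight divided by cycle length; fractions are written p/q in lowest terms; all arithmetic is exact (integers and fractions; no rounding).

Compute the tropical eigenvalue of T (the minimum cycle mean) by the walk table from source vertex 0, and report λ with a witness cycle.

q=0: [0, ∞, ∞]
q=1: [∞, 3, 16]
q=2: [7, 7, 4]
q=3: [-5, -5, 8]
Optimal cycle mean attained by: cycle 1->2->1, total 1 + (-9), length 2.
Answer: λ = -4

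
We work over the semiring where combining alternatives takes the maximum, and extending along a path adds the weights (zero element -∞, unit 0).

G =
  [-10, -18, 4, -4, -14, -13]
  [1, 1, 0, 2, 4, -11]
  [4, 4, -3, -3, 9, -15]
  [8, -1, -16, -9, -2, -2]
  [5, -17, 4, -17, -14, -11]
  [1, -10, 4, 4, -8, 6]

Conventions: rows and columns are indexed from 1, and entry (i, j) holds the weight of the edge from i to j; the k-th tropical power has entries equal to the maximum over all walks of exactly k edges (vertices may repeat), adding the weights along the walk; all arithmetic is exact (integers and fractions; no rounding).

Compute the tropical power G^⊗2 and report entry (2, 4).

G^⊗2:
  [8, 8, 1, 1, 13, -6]
  [10, 4, 8, 3, 9, 0]
  [14, 5, 13, 6, 8, -2]
  [3, 0, 12, 4, 3, 4]
  [8, 8, 9, 1, 13, -5]
  [12, 8, 10, 10, 13, 12]
Key observation: the optimum is the walk 2->2->4, with weight 1 + 2 = 3.
Optimal value attained by: walk 2->2->4.
Answer: (G^⊗2)[2][4] = 3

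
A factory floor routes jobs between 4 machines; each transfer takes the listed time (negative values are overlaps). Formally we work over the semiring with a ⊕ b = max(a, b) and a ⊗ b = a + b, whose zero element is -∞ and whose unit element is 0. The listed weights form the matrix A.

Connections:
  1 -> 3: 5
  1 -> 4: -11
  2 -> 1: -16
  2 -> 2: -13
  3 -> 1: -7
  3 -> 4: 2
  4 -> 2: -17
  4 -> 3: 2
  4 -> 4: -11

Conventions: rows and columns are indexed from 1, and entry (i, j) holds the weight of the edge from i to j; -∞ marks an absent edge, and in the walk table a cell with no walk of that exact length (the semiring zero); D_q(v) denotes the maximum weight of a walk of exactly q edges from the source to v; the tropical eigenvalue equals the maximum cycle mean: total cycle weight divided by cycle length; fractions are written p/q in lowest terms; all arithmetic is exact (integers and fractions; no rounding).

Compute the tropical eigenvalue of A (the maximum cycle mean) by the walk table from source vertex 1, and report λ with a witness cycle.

q=0: [0, -∞, -∞, -∞]
q=1: [-∞, -∞, 5, -11]
q=2: [-2, -28, -9, 7]
q=3: [-16, -10, 9, -4]
q=4: [2, -21, -2, 11]
Optimal cycle mean attained by: cycle 3->4->3, total 2 + 2, length 2.
Answer: λ = 2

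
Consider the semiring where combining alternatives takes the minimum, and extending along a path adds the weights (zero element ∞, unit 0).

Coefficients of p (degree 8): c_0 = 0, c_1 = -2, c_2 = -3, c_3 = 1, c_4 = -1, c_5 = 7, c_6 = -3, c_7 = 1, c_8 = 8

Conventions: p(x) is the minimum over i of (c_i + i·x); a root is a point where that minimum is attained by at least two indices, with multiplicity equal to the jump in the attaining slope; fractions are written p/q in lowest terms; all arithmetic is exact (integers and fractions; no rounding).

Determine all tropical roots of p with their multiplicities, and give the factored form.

hull edge (i=0, c=0) to (i=1, c=-2): slope -2, span 1
hull edge (i=1, c=-2) to (i=2, c=-3): slope -1, span 1
hull edge (i=2, c=-3) to (i=6, c=-3): slope 0, span 4
hull edge (i=6, c=-3) to (i=7, c=1): slope 4, span 1
hull edge (i=7, c=1) to (i=8, c=8): slope 7, span 1
Factored form: p(x) = 8 ⊗ (x ⊕ (-7)) ⊗ (x ⊕ (-4)) ⊗ (x ⊕ 0) ⊗ (x ⊕ 0) ⊗ (x ⊕ 0) ⊗ (x ⊕ 0) ⊗ (x ⊕ 1) ⊗ (x ⊕ 2)
Answer: roots = -7 (mult 1), -4 (mult 1), 0 (mult 4), 1 (mult 1), 2 (mult 1)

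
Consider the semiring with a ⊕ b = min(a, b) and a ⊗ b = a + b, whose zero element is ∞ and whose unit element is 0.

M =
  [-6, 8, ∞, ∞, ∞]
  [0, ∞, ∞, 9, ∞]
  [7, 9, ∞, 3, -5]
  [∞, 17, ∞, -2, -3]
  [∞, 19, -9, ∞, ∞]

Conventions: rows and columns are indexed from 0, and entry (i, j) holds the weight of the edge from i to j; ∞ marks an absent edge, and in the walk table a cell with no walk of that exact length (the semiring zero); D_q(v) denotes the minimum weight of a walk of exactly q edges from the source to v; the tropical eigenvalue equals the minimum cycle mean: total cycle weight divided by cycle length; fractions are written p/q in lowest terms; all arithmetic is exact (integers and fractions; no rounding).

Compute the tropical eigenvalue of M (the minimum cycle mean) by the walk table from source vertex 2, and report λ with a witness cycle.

q=0: [∞, ∞, 0, ∞, ∞]
q=1: [7, 9, ∞, 3, -5]
q=2: [1, 14, -14, 1, 0]
q=3: [-7, -5, -9, -11, -19]
q=4: [-13, 0, -28, -13, -14]
q=5: [-21, -19, -23, -25, -33]
Optimal cycle mean attained by: cycle 2->4->2, total (-5) + (-9), length 2.
Answer: λ = -7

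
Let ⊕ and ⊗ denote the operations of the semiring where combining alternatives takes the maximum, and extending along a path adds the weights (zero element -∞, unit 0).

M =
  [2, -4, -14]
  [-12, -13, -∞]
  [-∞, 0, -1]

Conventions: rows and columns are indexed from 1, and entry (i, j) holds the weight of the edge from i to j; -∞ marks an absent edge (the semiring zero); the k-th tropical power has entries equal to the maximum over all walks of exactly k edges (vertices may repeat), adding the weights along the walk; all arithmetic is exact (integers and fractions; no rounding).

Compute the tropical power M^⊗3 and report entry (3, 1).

M^⊗2:
  [4, -2, -12]
  [-10, -16, -26]
  [-12, -1, -2]
M^⊗3:
  [6, 0, -10]
  [-8, -14, -24]
  [-10, -2, -3]
Key observation: the optimum is the walk 3->2->1->1, with weight 0 + (-12) + 2 = -10.
Optimal value attained by: walk 3->2->1->1.
Answer: (M^⊗3)[3][1] = -10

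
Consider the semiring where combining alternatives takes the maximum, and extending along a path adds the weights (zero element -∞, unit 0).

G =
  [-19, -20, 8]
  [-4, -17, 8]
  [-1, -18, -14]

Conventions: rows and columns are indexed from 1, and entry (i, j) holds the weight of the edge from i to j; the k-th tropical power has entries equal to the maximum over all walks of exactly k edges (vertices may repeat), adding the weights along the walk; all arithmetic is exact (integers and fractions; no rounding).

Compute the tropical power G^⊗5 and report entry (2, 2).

G^⊗2:
  [7, -10, -6]
  [7, -10, 4]
  [-15, -21, 7]
G^⊗3:
  [-7, -13, 15]
  [3, -13, 15]
  [6, -11, -7]
G^⊗4:
  [14, -3, 1]
  [14, -3, 11]
  [-8, -14, 14]
G^⊗5:
  [0, -6, 22]
  [10, -6, 22]
  [13, -4, 0]
Key observation: the optimum is the walk 2->3->1->3->1->2, with weight 8 + (-1) + 8 + (-1) + (-20) = -6.
Optimal value attained by: walk 2->3->1->3->1->2.
Answer: (G^⊗5)[2][2] = -6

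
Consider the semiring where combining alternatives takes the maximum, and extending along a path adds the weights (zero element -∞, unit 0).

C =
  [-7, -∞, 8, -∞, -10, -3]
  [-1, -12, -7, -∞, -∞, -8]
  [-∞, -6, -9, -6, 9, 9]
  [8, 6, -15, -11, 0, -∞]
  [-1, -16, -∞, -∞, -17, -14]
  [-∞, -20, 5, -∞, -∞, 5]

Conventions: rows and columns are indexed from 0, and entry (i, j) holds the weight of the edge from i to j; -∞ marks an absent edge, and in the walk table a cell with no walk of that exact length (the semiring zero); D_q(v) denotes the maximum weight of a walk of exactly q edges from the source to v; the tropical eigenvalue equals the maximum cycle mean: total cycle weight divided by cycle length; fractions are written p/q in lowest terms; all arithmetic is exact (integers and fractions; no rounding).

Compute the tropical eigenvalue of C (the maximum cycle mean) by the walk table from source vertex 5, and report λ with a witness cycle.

q=0: [-∞, -∞, -∞, -∞, -∞, 0]
q=1: [-∞, -20, 5, -∞, -∞, 5]
q=2: [-21, -1, 10, -1, 14, 14]
q=3: [13, 5, 19, 4, 19, 19]
q=4: [18, 13, 24, 13, 28, 28]
q=5: [27, 19, 33, 18, 33, 33]
q=6: [32, 27, 38, 27, 42, 42]
Optimal cycle mean attained by: cycle 2->5->2, total 9 + 5, length 2.
Answer: λ = 7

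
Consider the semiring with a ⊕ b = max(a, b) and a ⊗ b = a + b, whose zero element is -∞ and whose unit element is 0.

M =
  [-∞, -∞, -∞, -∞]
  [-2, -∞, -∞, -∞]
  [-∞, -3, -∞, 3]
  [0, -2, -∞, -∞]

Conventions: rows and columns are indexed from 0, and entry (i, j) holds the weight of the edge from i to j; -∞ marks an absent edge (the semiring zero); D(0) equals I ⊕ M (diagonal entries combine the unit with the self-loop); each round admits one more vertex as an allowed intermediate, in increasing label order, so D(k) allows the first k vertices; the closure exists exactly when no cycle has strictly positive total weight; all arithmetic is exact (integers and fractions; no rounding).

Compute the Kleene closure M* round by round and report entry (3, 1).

D(0):
  [0, -∞, -∞, -∞]
  [-2, 0, -∞, -∞]
  [-∞, -3, 0, 3]
  [0, -2, -∞, 0]
D(1):
  [0, -∞, -∞, -∞]
  [-2, 0, -∞, -∞]
  [-∞, -3, 0, 3]
  [0, -2, -∞, 0]
D(2):
  [0, -∞, -∞, -∞]
  [-2, 0, -∞, -∞]
  [-5, -3, 0, 3]
  [0, -2, -∞, 0]
D(3):
  [0, -∞, -∞, -∞]
  [-2, 0, -∞, -∞]
  [-5, -3, 0, 3]
  [0, -2, -∞, 0]
D(4):
  [0, -∞, -∞, -∞]
  [-2, 0, -∞, -∞]
  [3, 1, 0, 3]
  [0, -2, -∞, 0]
Answer: M*[3][1] = -2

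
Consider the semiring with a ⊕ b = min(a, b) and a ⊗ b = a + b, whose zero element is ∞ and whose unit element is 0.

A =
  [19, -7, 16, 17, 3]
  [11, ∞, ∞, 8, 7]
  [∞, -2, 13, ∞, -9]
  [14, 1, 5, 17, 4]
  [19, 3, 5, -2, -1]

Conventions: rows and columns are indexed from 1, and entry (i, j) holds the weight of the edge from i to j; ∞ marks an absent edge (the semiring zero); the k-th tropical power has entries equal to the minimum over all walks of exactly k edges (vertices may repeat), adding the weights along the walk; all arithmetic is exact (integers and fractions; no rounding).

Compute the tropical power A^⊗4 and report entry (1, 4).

A^⊗2:
  [4, 6, 8, 1, 0]
  [22, 4, 12, 5, 6]
  [9, -6, -4, -11, -10]
  [12, 3, 9, 2, -4]
  [12, -1, 3, -3, -4]
A^⊗3:
  [15, -3, 5, -2, -1]
  [15, 6, 10, 4, 3]
  [3, -10, -6, -12, -13]
  [14, -1, 1, -6, -5]
  [10, -2, 1, -6, -6]
A^⊗4:
  [8, -1, 3, -3, -4]
  [17, 5, 8, 1, 1]
  [1, -11, -8, -15, -15]
  [8, -5, -1, -7, -8]
  [8, -5, -1, -8, -8]
Key observation: the optimum is the walk 1->2->5->5->4, with weight (-7) + 7 + (-1) + (-2) = -3.
Optimal value attained by: walk 1->2->5->5->4.
Answer: (A^⊗4)[1][4] = -3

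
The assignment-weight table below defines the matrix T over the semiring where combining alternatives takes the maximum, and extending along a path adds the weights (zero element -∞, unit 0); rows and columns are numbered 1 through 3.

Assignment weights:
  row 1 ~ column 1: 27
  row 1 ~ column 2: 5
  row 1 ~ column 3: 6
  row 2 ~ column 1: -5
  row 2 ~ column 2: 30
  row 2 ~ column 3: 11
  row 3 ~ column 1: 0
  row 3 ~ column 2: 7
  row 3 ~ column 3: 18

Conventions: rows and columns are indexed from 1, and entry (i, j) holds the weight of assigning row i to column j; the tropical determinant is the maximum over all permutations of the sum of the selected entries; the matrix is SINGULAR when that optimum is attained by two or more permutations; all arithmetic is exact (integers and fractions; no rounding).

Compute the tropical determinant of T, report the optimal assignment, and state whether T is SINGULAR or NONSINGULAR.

σ = (1, 2, 3): 27 + 30 + 18 = 75
σ = (1, 3, 2): 27 + 11 + 7 = 45
σ = (2, 1, 3): 5 + (-5) + 18 = 18
σ = (2, 3, 1): 5 + 11 + 0 = 16
σ = (3, 1, 2): 6 + (-5) + 7 = 8
σ = (3, 2, 1): 6 + 30 + 0 = 36
Optimal value attained by: σ = (1, 2, 3).
Answer: det⊕(T) = 75; verdict: NONSINGULAR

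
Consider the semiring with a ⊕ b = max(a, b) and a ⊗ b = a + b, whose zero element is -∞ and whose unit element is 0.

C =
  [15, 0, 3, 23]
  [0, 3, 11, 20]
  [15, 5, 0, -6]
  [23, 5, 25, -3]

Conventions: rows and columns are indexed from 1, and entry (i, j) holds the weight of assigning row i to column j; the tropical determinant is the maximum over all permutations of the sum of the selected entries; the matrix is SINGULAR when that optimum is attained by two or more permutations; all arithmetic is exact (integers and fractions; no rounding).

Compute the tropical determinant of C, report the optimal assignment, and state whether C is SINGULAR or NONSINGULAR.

σ = (1, 2, 3, 4): 15 + 3 + 0 + (-3) = 15
σ = (1, 2, 4, 3): 15 + 3 + (-6) + 25 = 37
σ = (1, 3, 2, 4): 15 + 11 + 5 + (-3) = 28
σ = (1, 3, 4, 2): 15 + 11 + (-6) + 5 = 25
σ = (1, 4, 2, 3): 15 + 20 + 5 + 25 = 65
σ = (1, 4, 3, 2): 15 + 20 + 0 + 5 = 40
σ = (2, 1, 3, 4): 0 + 0 + 0 + (-3) = -3
σ = (2, 1, 4, 3): 0 + 0 + (-6) + 25 = 19
σ = (2, 3, 1, 4): 0 + 11 + 15 + (-3) = 23
σ = (2, 3, 4, 1): 0 + 11 + (-6) + 23 = 28
σ = (2, 4, 1, 3): 0 + 20 + 15 + 25 = 60
σ = (2, 4, 3, 1): 0 + 20 + 0 + 23 = 43
σ = (3, 1, 2, 4): 3 + 0 + 5 + (-3) = 5
σ = (3, 1, 4, 2): 3 + 0 + (-6) + 5 = 2
σ = (3, 2, 1, 4): 3 + 3 + 15 + (-3) = 18
σ = (3, 2, 4, 1): 3 + 3 + (-6) + 23 = 23
σ = (3, 4, 1, 2): 3 + 20 + 15 + 5 = 43
σ = (3, 4, 2, 1): 3 + 20 + 5 + 23 = 51
σ = (4, 1, 2, 3): 23 + 0 + 5 + 25 = 53
σ = (4, 1, 3, 2): 23 + 0 + 0 + 5 = 28
σ = (4, 2, 1, 3): 23 + 3 + 15 + 25 = 66
σ = (4, 2, 3, 1): 23 + 3 + 0 + 23 = 49
σ = (4, 3, 1, 2): 23 + 11 + 15 + 5 = 54
σ = (4, 3, 2, 1): 23 + 11 + 5 + 23 = 62
Optimal value attained by: σ = (4, 2, 1, 3).
Answer: det⊕(C) = 66; verdict: NONSINGULAR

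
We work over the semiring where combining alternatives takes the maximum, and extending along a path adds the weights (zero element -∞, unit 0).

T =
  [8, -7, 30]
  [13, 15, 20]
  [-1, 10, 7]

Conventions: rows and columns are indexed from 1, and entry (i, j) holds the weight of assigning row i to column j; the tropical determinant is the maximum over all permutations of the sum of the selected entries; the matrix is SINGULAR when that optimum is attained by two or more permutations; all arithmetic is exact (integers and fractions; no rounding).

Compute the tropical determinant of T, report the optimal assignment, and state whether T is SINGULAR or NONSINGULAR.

σ = (1, 2, 3): 8 + 15 + 7 = 30
σ = (1, 3, 2): 8 + 20 + 10 = 38
σ = (2, 1, 3): (-7) + 13 + 7 = 13
σ = (2, 3, 1): (-7) + 20 + (-1) = 12
σ = (3, 1, 2): 30 + 13 + 10 = 53
σ = (3, 2, 1): 30 + 15 + (-1) = 44
Optimal value attained by: σ = (3, 1, 2).
Answer: det⊕(T) = 53; verdict: NONSINGULAR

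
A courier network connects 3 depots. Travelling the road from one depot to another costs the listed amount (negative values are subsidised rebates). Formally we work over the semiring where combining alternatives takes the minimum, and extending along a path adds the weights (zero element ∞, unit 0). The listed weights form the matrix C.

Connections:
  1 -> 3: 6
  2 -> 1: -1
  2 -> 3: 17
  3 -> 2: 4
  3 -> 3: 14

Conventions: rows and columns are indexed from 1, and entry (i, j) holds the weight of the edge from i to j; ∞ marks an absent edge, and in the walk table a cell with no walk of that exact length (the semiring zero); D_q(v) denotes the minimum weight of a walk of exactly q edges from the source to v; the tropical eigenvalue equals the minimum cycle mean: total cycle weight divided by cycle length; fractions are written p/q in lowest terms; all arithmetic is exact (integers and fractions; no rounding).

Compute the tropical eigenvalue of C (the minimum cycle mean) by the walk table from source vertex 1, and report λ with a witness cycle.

q=0: [0, ∞, ∞]
q=1: [∞, ∞, 6]
q=2: [∞, 10, 20]
q=3: [9, 24, 27]
Optimal cycle mean attained by: cycle 1->3->2->1, total 6 + 4 + (-1), length 3.
Answer: λ = 3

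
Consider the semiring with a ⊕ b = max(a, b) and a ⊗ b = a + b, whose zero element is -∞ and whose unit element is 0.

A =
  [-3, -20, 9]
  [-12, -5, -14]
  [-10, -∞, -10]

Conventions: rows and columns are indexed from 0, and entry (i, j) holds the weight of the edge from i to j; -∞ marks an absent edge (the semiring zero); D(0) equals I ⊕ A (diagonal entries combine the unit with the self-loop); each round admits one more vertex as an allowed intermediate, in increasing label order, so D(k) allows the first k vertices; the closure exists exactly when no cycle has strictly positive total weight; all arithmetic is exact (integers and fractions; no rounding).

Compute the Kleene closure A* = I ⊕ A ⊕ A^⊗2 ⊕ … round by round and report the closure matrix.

D(0):
  [0, -20, 9]
  [-12, 0, -14]
  [-10, -∞, 0]
D(1):
  [0, -20, 9]
  [-12, 0, -3]
  [-10, -30, 0]
D(2):
  [0, -20, 9]
  [-12, 0, -3]
  [-10, -30, 0]
D(3):
  [0, -20, 9]
  [-12, 0, -3]
  [-10, -30, 0]
Answer: A* = [[0, -20, 9], [-12, 0, -3], [-10, -30, 0]]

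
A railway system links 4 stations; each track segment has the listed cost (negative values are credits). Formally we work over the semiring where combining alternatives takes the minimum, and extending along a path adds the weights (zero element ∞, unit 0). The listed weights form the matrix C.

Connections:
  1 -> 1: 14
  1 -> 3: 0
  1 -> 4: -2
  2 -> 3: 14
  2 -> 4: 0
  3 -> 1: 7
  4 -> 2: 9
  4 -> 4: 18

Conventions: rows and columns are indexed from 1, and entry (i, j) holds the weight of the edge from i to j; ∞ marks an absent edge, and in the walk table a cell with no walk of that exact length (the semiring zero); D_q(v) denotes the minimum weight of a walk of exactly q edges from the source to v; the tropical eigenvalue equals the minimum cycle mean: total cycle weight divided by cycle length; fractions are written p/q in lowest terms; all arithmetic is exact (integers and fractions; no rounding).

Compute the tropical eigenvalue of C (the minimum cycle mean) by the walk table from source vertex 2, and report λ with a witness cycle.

q=0: [∞, 0, ∞, ∞]
q=1: [∞, ∞, 14, 0]
q=2: [21, 9, ∞, 18]
q=3: [35, 27, 21, 9]
q=4: [28, 18, 35, 27]
Optimal cycle mean attained by: cycle 1->3->1, total 0 + 7, length 2.
Answer: λ = 7/2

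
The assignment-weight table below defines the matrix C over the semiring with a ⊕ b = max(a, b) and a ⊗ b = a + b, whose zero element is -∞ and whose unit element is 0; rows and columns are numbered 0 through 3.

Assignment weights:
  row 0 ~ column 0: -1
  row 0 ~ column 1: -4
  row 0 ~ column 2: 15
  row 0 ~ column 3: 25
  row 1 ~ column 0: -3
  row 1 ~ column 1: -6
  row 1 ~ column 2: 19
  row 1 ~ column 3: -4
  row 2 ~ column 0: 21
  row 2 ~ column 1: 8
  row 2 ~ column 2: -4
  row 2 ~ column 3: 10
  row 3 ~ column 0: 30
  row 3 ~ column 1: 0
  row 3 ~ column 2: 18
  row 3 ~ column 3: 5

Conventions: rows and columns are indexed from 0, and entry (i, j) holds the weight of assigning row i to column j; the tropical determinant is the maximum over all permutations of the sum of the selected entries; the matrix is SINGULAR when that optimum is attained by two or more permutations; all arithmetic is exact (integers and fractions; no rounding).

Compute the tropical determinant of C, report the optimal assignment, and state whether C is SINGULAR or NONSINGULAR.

σ = (0, 1, 2, 3): (-1) + (-6) + (-4) + 5 = -6
σ = (0, 1, 3, 2): (-1) + (-6) + 10 + 18 = 21
σ = (0, 2, 1, 3): (-1) + 19 + 8 + 5 = 31
σ = (0, 2, 3, 1): (-1) + 19 + 10 + 0 = 28
σ = (0, 3, 1, 2): (-1) + (-4) + 8 + 18 = 21
σ = (0, 3, 2, 1): (-1) + (-4) + (-4) + 0 = -9
σ = (1, 0, 2, 3): (-4) + (-3) + (-4) + 5 = -6
σ = (1, 0, 3, 2): (-4) + (-3) + 10 + 18 = 21
σ = (1, 2, 0, 3): (-4) + 19 + 21 + 5 = 41
σ = (1, 2, 3, 0): (-4) + 19 + 10 + 30 = 55
σ = (1, 3, 0, 2): (-4) + (-4) + 21 + 18 = 31
σ = (1, 3, 2, 0): (-4) + (-4) + (-4) + 30 = 18
σ = (2, 0, 1, 3): 15 + (-3) + 8 + 5 = 25
σ = (2, 0, 3, 1): 15 + (-3) + 10 + 0 = 22
σ = (2, 1, 0, 3): 15 + (-6) + 21 + 5 = 35
σ = (2, 1, 3, 0): 15 + (-6) + 10 + 30 = 49
σ = (2, 3, 0, 1): 15 + (-4) + 21 + 0 = 32
σ = (2, 3, 1, 0): 15 + (-4) + 8 + 30 = 49
σ = (3, 0, 1, 2): 25 + (-3) + 8 + 18 = 48
σ = (3, 0, 2, 1): 25 + (-3) + (-4) + 0 = 18
σ = (3, 1, 0, 2): 25 + (-6) + 21 + 18 = 58
σ = (3, 1, 2, 0): 25 + (-6) + (-4) + 30 = 45
σ = (3, 2, 0, 1): 25 + 19 + 21 + 0 = 65
σ = (3, 2, 1, 0): 25 + 19 + 8 + 30 = 82
Optimal value attained by: σ = (3, 2, 1, 0).
Answer: det⊕(C) = 82; verdict: NONSINGULAR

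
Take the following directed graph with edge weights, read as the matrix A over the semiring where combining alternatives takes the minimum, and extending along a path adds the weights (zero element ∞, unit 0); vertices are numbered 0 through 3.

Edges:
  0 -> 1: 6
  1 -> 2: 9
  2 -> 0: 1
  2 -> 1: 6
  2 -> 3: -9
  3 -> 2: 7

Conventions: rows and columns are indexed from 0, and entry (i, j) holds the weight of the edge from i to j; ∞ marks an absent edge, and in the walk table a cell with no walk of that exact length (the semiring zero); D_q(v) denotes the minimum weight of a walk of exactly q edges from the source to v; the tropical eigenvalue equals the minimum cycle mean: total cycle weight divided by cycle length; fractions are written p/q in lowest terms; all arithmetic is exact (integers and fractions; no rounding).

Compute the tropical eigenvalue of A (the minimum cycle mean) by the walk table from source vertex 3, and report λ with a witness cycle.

q=0: [∞, ∞, ∞, 0]
q=1: [∞, ∞, 7, ∞]
q=2: [8, 13, ∞, -2]
q=3: [∞, 14, 5, ∞]
q=4: [6, 11, 23, -4]
Optimal cycle mean attained by: cycle 2->3->2, total (-9) + 7, length 2.
Answer: λ = -1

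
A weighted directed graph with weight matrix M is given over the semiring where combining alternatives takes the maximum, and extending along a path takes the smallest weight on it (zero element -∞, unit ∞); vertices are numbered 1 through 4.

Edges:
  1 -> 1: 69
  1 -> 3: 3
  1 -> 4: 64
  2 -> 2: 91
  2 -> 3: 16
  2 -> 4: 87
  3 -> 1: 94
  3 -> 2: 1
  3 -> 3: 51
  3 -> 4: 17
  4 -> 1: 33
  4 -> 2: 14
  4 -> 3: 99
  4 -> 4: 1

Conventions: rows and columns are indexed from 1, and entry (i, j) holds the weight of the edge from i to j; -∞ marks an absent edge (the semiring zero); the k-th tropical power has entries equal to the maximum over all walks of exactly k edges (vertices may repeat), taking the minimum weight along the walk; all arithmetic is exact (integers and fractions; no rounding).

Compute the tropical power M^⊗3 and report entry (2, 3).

M^⊗2:
  [69, 14, 64, 64]
  [33, 91, 87, 87]
  [69, 14, 51, 64]
  [94, 14, 51, 33]
M^⊗3:
  [69, 14, 64, 64]
  [87, 91, 87, 87]
  [69, 14, 64, 64]
  [69, 14, 51, 64]
Key observation: the optimum is the walk 2->2->4->3, with weight 91 min 87 min 99 = 87.
Optimal value attained by: walk 2->2->4->3.
Answer: (M^⊗3)[2][3] = 87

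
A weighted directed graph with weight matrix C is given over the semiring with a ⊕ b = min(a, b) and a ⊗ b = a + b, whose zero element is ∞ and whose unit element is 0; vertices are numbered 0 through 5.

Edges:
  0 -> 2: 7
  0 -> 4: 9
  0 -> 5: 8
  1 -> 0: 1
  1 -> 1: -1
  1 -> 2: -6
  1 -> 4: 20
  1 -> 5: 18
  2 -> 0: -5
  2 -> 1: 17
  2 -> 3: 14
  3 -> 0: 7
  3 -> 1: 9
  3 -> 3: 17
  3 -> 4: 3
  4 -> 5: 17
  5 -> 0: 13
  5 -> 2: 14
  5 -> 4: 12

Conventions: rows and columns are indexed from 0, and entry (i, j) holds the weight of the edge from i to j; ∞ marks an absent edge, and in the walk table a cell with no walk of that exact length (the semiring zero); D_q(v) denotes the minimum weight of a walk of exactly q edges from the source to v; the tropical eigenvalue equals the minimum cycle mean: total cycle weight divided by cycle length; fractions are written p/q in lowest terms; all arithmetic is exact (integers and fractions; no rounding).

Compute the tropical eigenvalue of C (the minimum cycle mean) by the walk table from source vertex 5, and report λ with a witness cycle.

q=0: [∞, ∞, ∞, ∞, ∞, 0]
q=1: [13, ∞, 14, ∞, 12, ∞]
q=2: [9, 31, 20, 28, 22, 21]
q=3: [15, 30, 16, 34, 18, 17]
q=4: [11, 29, 22, 30, 24, 23]
q=5: [17, 28, 18, 36, 20, 19]
q=6: [13, 27, 22, 32, 26, 25]
Optimal cycle mean attained by: cycle 1->1, total (-1), length 1.
Answer: λ = -1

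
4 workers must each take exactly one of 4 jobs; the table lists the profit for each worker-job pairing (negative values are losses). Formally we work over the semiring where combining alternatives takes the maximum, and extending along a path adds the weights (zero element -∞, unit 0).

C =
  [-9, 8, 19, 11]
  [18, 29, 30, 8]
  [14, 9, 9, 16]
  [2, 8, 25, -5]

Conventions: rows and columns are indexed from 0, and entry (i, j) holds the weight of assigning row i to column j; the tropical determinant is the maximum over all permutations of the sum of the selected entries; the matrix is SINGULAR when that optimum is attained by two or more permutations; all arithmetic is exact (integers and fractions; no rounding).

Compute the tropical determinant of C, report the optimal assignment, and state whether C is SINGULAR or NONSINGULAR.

σ = (0, 1, 2, 3): (-9) + 29 + 9 + (-5) = 24
σ = (0, 1, 3, 2): (-9) + 29 + 16 + 25 = 61
σ = (0, 2, 1, 3): (-9) + 30 + 9 + (-5) = 25
σ = (0, 2, 3, 1): (-9) + 30 + 16 + 8 = 45
σ = (0, 3, 1, 2): (-9) + 8 + 9 + 25 = 33
σ = (0, 3, 2, 1): (-9) + 8 + 9 + 8 = 16
σ = (1, 0, 2, 3): 8 + 18 + 9 + (-5) = 30
σ = (1, 0, 3, 2): 8 + 18 + 16 + 25 = 67
σ = (1, 2, 0, 3): 8 + 30 + 14 + (-5) = 47
σ = (1, 2, 3, 0): 8 + 30 + 16 + 2 = 56
σ = (1, 3, 0, 2): 8 + 8 + 14 + 25 = 55
σ = (1, 3, 2, 0): 8 + 8 + 9 + 2 = 27
σ = (2, 0, 1, 3): 19 + 18 + 9 + (-5) = 41
σ = (2, 0, 3, 1): 19 + 18 + 16 + 8 = 61
σ = (2, 1, 0, 3): 19 + 29 + 14 + (-5) = 57
σ = (2, 1, 3, 0): 19 + 29 + 16 + 2 = 66
σ = (2, 3, 0, 1): 19 + 8 + 14 + 8 = 49
σ = (2, 3, 1, 0): 19 + 8 + 9 + 2 = 38
σ = (3, 0, 1, 2): 11 + 18 + 9 + 25 = 63
σ = (3, 0, 2, 1): 11 + 18 + 9 + 8 = 46
σ = (3, 1, 0, 2): 11 + 29 + 14 + 25 = 79
σ = (3, 1, 2, 0): 11 + 29 + 9 + 2 = 51
σ = (3, 2, 0, 1): 11 + 30 + 14 + 8 = 63
σ = (3, 2, 1, 0): 11 + 30 + 9 + 2 = 52
Optimal value attained by: σ = (3, 1, 0, 2).
Answer: det⊕(C) = 79; verdict: NONSINGULAR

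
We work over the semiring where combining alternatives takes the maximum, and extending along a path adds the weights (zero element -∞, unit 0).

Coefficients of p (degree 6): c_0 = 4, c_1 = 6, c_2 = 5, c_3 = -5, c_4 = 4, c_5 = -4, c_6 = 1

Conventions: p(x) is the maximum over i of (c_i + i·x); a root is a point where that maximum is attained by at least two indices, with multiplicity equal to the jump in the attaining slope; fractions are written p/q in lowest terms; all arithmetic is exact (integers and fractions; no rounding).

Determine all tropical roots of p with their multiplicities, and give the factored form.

hull edge (i=0, c=4) to (i=1, c=6): slope 2, span 1
hull edge (i=1, c=6) to (i=4, c=4): slope -2/3, span 3
hull edge (i=4, c=4) to (i=6, c=1): slope -3/2, span 2
Factored form: p(x) = 1 ⊗ (x ⊕ (-2)) ⊗ (x ⊕ 2/3) ⊗ (x ⊕ 2/3) ⊗ (x ⊕ 2/3) ⊗ (x ⊕ 3/2) ⊗ (x ⊕ 3/2)
Answer: roots = -2 (mult 1), 2/3 (mult 3), 3/2 (mult 2)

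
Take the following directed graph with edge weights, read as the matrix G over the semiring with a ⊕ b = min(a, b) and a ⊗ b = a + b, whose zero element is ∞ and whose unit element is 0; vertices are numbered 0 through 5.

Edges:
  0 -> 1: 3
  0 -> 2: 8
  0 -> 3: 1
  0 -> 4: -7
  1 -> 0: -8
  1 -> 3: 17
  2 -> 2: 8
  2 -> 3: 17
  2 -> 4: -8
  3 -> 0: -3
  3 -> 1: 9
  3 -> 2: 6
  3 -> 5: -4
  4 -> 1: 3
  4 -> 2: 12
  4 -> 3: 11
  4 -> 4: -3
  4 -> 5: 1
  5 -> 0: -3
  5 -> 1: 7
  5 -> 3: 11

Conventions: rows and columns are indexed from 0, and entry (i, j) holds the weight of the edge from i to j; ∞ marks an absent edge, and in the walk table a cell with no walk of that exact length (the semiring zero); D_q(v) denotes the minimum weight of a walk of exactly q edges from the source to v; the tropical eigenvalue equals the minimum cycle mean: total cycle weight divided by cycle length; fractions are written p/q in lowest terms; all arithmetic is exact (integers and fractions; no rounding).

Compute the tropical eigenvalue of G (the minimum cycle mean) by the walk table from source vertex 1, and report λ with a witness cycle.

q=0: [∞, 0, ∞, ∞, ∞, ∞]
q=1: [-8, ∞, ∞, 17, ∞, ∞]
q=2: [14, -5, 0, -7, -15, 13]
q=3: [-13, -12, -3, -4, -18, -14]
q=4: [-20, -15, -6, -12, -21, -17]
q=5: [-23, -18, -12, -19, -27, -20]
q=6: [-26, -24, -15, -22, -30, -26]
Optimal cycle mean attained by: cycle 0->4->1->0, total (-7) + 3 + (-8), length 3.
Answer: λ = -4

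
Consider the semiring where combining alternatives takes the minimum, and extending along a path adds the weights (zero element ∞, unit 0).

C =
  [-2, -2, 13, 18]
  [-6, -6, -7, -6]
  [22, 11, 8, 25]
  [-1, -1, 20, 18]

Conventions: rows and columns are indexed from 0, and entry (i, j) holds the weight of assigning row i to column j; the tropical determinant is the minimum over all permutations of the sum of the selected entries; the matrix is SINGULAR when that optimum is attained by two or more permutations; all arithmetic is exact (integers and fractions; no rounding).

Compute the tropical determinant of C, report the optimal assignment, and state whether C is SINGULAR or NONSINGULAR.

σ = (0, 1, 2, 3): (-2) + (-6) + 8 + 18 = 18
σ = (0, 1, 3, 2): (-2) + (-6) + 25 + 20 = 37
σ = (0, 2, 1, 3): (-2) + (-7) + 11 + 18 = 20
σ = (0, 2, 3, 1): (-2) + (-7) + 25 + (-1) = 15
σ = (0, 3, 1, 2): (-2) + (-6) + 11 + 20 = 23
σ = (0, 3, 2, 1): (-2) + (-6) + 8 + (-1) = -1
σ = (1, 0, 2, 3): (-2) + (-6) + 8 + 18 = 18
σ = (1, 0, 3, 2): (-2) + (-6) + 25 + 20 = 37
σ = (1, 2, 0, 3): (-2) + (-7) + 22 + 18 = 31
σ = (1, 2, 3, 0): (-2) + (-7) + 25 + (-1) = 15
σ = (1, 3, 0, 2): (-2) + (-6) + 22 + 20 = 34
σ = (1, 3, 2, 0): (-2) + (-6) + 8 + (-1) = -1
σ = (2, 0, 1, 3): 13 + (-6) + 11 + 18 = 36
σ = (2, 0, 3, 1): 13 + (-6) + 25 + (-1) = 31
σ = (2, 1, 0, 3): 13 + (-6) + 22 + 18 = 47
σ = (2, 1, 3, 0): 13 + (-6) + 25 + (-1) = 31
σ = (2, 3, 0, 1): 13 + (-6) + 22 + (-1) = 28
σ = (2, 3, 1, 0): 13 + (-6) + 11 + (-1) = 17
σ = (3, 0, 1, 2): 18 + (-6) + 11 + 20 = 43
σ = (3, 0, 2, 1): 18 + (-6) + 8 + (-1) = 19
σ = (3, 1, 0, 2): 18 + (-6) + 22 + 20 = 54
σ = (3, 1, 2, 0): 18 + (-6) + 8 + (-1) = 19
σ = (3, 2, 0, 1): 18 + (-7) + 22 + (-1) = 32
σ = (3, 2, 1, 0): 18 + (-7) + 11 + (-1) = 21
Optimal value attained by: σ = (0, 3, 2, 1).
Answer: det⊕(C) = -1; verdict: SINGULAR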